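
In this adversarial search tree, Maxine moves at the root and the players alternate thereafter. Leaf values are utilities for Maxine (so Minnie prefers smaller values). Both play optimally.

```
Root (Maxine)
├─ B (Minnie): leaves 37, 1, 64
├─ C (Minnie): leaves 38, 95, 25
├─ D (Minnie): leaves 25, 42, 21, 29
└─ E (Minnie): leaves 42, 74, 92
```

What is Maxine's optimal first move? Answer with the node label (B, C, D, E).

E

B (Minnie): min(37, 1, 64) = 1
C (Minnie): min(38, 95, 25) = 25
D (Minnie): min(25, 42, 21, 29) = 21
E (Minnie): min(42, 74, 92) = 42
Root (Maxine): max(1, 25, 21, 42) = 42
Maxine picks the child with the highest value: E (value 42).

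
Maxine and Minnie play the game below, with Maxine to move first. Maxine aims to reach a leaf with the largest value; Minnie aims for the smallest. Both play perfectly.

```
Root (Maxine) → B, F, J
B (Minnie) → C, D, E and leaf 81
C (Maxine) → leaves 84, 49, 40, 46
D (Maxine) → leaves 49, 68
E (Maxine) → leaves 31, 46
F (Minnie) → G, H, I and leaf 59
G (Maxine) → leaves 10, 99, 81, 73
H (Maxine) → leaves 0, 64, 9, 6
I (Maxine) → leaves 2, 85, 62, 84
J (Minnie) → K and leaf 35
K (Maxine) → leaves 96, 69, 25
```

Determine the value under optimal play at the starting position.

59

C (Maxine): max(84, 49, 40, 46) = 84
D (Maxine): max(49, 68) = 68
E (Maxine): max(31, 46) = 46
B (Minnie): min(84, 68, 46, 81) = 46
G (Maxine): max(10, 99, 81, 73) = 99
H (Maxine): max(0, 64, 9, 6) = 64
I (Maxine): max(2, 85, 62, 84) = 85
F (Minnie): min(99, 64, 85, 59) = 59
K (Maxine): max(96, 69, 25) = 96
J (Minnie): min(96, 35) = 35
Root (Maxine): max(46, 59, 35) = 59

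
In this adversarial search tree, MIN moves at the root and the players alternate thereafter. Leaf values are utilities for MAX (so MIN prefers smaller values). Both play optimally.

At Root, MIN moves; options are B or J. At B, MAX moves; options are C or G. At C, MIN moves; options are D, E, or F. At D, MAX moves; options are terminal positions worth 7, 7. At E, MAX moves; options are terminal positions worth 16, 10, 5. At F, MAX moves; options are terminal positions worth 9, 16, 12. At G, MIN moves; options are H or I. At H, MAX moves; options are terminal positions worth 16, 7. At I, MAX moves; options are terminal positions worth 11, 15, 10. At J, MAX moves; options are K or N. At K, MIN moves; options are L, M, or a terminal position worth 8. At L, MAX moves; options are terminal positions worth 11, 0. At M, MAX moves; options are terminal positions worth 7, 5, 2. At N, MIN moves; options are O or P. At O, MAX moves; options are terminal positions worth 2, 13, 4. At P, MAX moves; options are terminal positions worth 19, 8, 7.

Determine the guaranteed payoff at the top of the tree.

13

D (MAX): max(7, 7) = 7
E (MAX): max(16, 10, 5) = 16
F (MAX): max(9, 16, 12) = 16
C (MIN): min(7, 16, 16) = 7
H (MAX): max(16, 7) = 16
I (MAX): max(11, 15, 10) = 15
G (MIN): min(16, 15) = 15
B (MAX): max(7, 15) = 15
L (MAX): max(11, 0) = 11
M (MAX): max(7, 5, 2) = 7
K (MIN): min(11, 7, 8) = 7
O (MAX): max(2, 13, 4) = 13
P (MAX): max(19, 8, 7) = 19
N (MIN): min(13, 19) = 13
J (MAX): max(7, 13) = 13
Root (MIN): min(15, 13) = 13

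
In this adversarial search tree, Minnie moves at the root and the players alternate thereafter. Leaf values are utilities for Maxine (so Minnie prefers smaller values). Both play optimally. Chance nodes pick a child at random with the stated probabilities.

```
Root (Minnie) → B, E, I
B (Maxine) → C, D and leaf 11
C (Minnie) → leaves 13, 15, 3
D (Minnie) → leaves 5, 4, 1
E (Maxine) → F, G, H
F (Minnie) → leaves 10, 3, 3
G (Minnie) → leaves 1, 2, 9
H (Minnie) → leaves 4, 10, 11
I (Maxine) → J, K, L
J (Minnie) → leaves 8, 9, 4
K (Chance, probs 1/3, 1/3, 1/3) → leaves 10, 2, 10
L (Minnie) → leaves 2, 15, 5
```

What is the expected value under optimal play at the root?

C (Minnie): min(13, 15, 3) = 3
D (Minnie): min(5, 4, 1) = 1
B (Maxine): max(3, 1, 11) = 11
F (Minnie): min(10, 3, 3) = 3
G (Minnie): min(1, 2, 9) = 1
H (Minnie): min(4, 10, 11) = 4
E (Maxine): max(3, 1, 4) = 4
J (Minnie): min(8, 9, 4) = 4
K (Chance): 1/3·10 + 1/3·2 + 1/3·10 = 7.33
L (Minnie): min(2, 15, 5) = 2
I (Maxine): max(4, 7.33, 2) = 7.33
Root (Minnie): min(11, 4, 7.33) = 4

4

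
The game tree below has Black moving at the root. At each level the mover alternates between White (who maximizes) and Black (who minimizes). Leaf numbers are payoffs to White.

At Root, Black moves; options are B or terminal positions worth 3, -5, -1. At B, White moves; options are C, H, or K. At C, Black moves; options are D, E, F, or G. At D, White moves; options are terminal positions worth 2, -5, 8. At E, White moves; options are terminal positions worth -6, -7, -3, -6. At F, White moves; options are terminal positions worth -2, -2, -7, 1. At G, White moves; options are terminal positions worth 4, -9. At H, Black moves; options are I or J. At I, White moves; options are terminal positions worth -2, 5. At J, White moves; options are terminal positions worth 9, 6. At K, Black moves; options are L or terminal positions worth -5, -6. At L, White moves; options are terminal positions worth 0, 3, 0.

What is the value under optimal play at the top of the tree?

-5

D (White): max(2, -5, 8) = 8
E (White): max(-6, -7, -3, -6) = -3
F (White): max(-2, -2, -7, 1) = 1
G (White): max(4, -9) = 4
C (Black): min(8, -3, 1, 4) = -3
I (White): max(-2, 5) = 5
J (White): max(9, 6) = 9
H (Black): min(5, 9) = 5
L (White): max(0, 3, 0) = 3
K (Black): min(3, -5, -6) = -6
B (White): max(-3, 5, -6) = 5
Root (Black): min(5, 3, -5, -1) = -5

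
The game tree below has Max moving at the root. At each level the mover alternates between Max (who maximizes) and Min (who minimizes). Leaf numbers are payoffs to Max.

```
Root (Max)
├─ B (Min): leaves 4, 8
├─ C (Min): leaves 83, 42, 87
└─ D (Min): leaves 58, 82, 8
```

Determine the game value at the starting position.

42

B (Min): min(4, 8) = 4
C (Min): min(83, 42, 87) = 42
D (Min): min(58, 82, 8) = 8
Root (Max): max(4, 42, 8) = 42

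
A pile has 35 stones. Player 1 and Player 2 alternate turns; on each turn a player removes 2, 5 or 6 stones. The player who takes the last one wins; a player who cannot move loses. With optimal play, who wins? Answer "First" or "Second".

Positions where the player to move wins (W) vs loses (L):
i:   0  1  2  3  4  5  6  7  8  9 10 11 12 13 14 15 16 17 18 19 20 21 22 23 24 25 26 27 28 29 30 31 32 33 34 35
     L  L  W  W  L  W  W  W  L  W  W  L  L  W  W  L  W  W  W  L  W  W  L  L  W  W  L  W  W  W  L  W  W  L  L  W
Position 35 is W, so the first player wins.

First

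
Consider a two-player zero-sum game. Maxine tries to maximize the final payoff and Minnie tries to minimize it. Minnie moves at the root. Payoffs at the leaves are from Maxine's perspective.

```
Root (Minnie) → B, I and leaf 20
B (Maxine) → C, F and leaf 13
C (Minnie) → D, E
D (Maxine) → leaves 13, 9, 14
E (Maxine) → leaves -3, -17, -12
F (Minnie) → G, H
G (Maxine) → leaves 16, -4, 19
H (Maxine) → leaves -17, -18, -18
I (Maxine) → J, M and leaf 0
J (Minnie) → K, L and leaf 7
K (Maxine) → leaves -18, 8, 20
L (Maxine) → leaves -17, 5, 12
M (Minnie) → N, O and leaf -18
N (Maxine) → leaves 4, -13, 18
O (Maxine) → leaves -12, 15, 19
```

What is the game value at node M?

N: max(4, -13, 18) = 18
O: max(-12, 15, 19) = 19
M: min(18, 19, -18) = -18

-18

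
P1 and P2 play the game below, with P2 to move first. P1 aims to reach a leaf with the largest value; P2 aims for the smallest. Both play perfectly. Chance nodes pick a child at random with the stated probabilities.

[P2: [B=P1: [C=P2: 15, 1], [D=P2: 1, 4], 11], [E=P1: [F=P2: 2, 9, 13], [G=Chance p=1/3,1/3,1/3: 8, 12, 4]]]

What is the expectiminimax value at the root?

8

C (P2): min(15, 1) = 1
D (P2): min(1, 4) = 1
B (P1): max(1, 1, 11) = 11
F (P2): min(2, 9, 13) = 2
G (Chance): 1/3·8 + 1/3·12 + 1/3·4 = 8
E (P1): max(2, 8) = 8
Root (P2): min(11, 8) = 8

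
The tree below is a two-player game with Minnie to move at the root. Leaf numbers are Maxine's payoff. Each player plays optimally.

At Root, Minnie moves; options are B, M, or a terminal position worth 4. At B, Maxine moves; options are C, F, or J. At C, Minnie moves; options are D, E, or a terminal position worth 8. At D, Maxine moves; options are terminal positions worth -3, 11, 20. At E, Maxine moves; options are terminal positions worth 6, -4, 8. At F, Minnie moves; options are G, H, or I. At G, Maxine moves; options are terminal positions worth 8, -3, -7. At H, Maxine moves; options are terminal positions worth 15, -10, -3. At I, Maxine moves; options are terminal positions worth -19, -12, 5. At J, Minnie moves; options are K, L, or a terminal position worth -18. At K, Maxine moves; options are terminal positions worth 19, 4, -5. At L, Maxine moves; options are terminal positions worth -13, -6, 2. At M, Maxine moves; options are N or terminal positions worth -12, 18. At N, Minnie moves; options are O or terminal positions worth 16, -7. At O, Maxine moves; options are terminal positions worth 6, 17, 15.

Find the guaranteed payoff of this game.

D (Maxine): max(-3, 11, 20) = 20
E (Maxine): max(6, -4, 8) = 8
C (Minnie): min(20, 8, 8) = 8
G (Maxine): max(8, -3, -7) = 8
H (Maxine): max(15, -10, -3) = 15
I (Maxine): max(-19, -12, 5) = 5
F (Minnie): min(8, 15, 5) = 5
K (Maxine): max(19, 4, -5) = 19
L (Maxine): max(-13, -6, 2) = 2
J (Minnie): min(19, 2, -18) = -18
B (Maxine): max(8, 5, -18) = 8
O (Maxine): max(6, 17, 15) = 17
N (Minnie): min(17, 16, -7) = -7
M (Maxine): max(-7, -12, 18) = 18
Root (Minnie): min(8, 18, 4) = 4

4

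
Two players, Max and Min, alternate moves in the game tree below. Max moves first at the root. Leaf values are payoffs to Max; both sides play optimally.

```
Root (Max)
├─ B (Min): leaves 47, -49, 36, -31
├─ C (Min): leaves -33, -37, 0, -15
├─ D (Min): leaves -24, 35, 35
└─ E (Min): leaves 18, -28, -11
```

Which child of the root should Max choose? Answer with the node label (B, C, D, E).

B (Min): min(47, -49, 36, -31) = -49
C (Min): min(-33, -37, 0, -15) = -37
D (Min): min(-24, 35, 35) = -24
E (Min): min(18, -28, -11) = -28
Root (Max): max(-49, -37, -24, -28) = -24
Max picks the child with the highest value: D (value -24).

D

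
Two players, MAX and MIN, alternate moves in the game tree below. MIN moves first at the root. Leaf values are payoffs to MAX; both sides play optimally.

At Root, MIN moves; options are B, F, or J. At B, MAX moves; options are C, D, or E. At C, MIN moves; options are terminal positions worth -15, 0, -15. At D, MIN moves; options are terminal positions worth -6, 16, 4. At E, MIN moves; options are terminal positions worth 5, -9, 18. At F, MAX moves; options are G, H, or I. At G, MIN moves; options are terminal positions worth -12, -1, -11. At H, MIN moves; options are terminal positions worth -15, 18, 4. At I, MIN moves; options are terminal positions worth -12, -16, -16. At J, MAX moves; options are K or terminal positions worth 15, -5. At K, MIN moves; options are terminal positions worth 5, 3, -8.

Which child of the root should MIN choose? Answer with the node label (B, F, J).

C (MIN): min(-15, 0, -15) = -15
D (MIN): min(-6, 16, 4) = -6
E (MIN): min(5, -9, 18) = -9
B (MAX): max(-15, -6, -9) = -6
G (MIN): min(-12, -1, -11) = -12
H (MIN): min(-15, 18, 4) = -15
I (MIN): min(-12, -16, -16) = -16
F (MAX): max(-12, -15, -16) = -12
K (MIN): min(5, 3, -8) = -8
J (MAX): max(-8, 15, -5) = 15
Root (MIN): min(-6, -12, 15) = -12
MIN picks the child with the lowest value: F (value -12).

F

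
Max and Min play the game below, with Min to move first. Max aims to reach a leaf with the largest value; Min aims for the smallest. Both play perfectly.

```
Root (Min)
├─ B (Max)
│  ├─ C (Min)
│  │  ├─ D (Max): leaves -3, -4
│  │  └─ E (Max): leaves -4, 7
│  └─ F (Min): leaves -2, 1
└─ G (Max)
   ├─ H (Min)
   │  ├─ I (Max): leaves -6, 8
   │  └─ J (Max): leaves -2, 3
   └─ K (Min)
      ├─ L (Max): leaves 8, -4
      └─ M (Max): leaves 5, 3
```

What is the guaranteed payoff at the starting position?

D (Max): max(-3, -4) = -3
E (Max): max(-4, 7) = 7
C (Min): min(-3, 7) = -3
F (Min): min(-2, 1) = -2
B (Max): max(-3, -2) = -2
I (Max): max(-6, 8) = 8
J (Max): max(-2, 3) = 3
H (Min): min(8, 3) = 3
L (Max): max(8, -4) = 8
M (Max): max(5, 3) = 5
K (Min): min(8, 5) = 5
G (Max): max(3, 5) = 5
Root (Min): min(-2, 5) = -2

-2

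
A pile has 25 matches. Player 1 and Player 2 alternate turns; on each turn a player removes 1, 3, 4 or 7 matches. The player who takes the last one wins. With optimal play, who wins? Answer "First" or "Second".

i:   0  1  2  3  4  5  6  7  8  9 10 11 12 13 14 15 16 17 18 19 20 21 22 23 24 25
     L  W  L  W  W  W  W  W  L  W  L  W  W  W  W  W  L  W  L  W  W  W  W  W  L  W
Position 25 is W, so the first player wins.

First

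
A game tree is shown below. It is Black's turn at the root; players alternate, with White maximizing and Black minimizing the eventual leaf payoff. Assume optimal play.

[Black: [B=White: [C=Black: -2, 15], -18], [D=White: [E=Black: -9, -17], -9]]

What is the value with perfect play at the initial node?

C (Black): min(-2, 15) = -2
B (White): max(-2, -18) = -2
E (Black): min(-9, -17) = -17
D (White): max(-17, -9) = -9
Root (Black): min(-2, -9) = -9

-9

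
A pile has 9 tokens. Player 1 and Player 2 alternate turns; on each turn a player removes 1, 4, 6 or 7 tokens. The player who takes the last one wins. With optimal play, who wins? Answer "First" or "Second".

Positions where the player to move wins (W) vs loses (L):
i:   0  1  2  3  4  5  6  7  8  9
     L  W  L  W  W  L  W  W  W  W
Position 9 is W, so the first player wins.

First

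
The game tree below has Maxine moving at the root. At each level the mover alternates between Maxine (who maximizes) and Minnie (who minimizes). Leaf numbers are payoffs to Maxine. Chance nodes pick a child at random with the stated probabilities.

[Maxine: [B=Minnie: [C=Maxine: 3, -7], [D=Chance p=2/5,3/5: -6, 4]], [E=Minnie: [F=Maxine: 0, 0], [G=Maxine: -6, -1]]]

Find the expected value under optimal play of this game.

C (Maxine): max(3, -7) = 3
D (Chance): 2/5·-6 + 3/5·4 = 0
B (Minnie): min(3, 0) = 0
F (Maxine): max(0, 0) = 0
G (Maxine): max(-6, -1) = -1
E (Minnie): min(0, -1) = -1
Root (Maxine): max(0, -1) = 0

0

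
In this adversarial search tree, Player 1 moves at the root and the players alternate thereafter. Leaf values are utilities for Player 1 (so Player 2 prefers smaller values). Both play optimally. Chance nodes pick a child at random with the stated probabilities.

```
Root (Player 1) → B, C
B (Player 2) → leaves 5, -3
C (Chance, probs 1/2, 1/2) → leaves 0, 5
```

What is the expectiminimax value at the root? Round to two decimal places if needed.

B (Player 2): min(5, -3) = -3
C (Chance): 1/2·0 + 1/2·5 = 2.5
Root (Player 1): max(-3, 2.5) = 2.5

2.5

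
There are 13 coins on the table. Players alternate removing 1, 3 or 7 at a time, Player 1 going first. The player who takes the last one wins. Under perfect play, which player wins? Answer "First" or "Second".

First

Compute winning (W) and losing (L) positions by backward induction:
i:   0  1  2  3  4  5  6  7  8  9 10 11 12 13
     L  W  L  W  L  W  L  W  L  W  L  W  L  W
Position 13 is W, so the first player wins.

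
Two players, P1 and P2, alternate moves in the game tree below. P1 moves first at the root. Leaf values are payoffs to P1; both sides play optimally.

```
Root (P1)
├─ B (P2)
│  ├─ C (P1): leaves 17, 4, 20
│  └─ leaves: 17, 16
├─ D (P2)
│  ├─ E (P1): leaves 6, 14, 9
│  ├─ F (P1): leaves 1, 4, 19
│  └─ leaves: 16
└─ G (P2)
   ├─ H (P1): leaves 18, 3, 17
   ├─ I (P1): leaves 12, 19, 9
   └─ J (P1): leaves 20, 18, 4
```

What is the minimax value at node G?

H: max(18, 3, 17) = 18
I: max(12, 19, 9) = 19
J: max(20, 18, 4) = 20
G: min(18, 19, 20) = 18

18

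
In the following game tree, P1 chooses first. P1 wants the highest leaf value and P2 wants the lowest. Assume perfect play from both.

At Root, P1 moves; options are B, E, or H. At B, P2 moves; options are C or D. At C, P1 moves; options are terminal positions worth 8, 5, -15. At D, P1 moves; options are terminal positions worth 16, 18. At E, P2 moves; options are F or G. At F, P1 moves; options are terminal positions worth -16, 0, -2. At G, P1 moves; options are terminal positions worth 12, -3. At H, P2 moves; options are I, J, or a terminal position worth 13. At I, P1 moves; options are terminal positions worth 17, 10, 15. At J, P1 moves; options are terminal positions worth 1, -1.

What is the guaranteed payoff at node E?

0

F: max(-16, 0, -2) = 0
G: max(12, -3) = 12
E: min(0, 12) = 0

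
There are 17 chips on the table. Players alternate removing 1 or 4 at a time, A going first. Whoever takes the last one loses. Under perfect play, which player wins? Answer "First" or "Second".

Positions where the player to move wins (W) vs loses (L):
i:   0  1  2  3  4  5  6  7  8  9 10 11 12 13 14 15 16 17
     W  L  W  L  W  W  L  W  L  W  W  L  W  L  W  W  L  W
Position 17 is W, so the first player wins.

First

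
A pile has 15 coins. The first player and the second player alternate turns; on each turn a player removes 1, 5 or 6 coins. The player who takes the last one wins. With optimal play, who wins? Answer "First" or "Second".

Second

Compute winning (W) and losing (L) positions by backward induction:
i:   0  1  2  3  4  5  6  7  8  9 10 11 12 13 14 15
     L  W  L  W  L  W  W  W  W  W  W  L  W  L  W  L
Position 15 is L, so the second player wins.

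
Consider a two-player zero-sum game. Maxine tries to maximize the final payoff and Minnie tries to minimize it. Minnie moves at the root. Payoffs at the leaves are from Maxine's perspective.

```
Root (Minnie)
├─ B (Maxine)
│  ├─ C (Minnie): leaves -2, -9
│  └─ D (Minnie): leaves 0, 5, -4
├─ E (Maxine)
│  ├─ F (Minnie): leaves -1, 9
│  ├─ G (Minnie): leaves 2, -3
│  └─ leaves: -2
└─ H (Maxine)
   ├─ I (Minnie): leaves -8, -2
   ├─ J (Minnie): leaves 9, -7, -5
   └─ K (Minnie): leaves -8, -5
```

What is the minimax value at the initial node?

-7

C (Minnie): min(-2, -9) = -9
D (Minnie): min(0, 5, -4) = -4
B (Maxine): max(-9, -4) = -4
F (Minnie): min(-1, 9) = -1
G (Minnie): min(2, -3) = -3
E (Maxine): max(-1, -3, -2) = -1
I (Minnie): min(-8, -2) = -8
J (Minnie): min(9, -7, -5) = -7
K (Minnie): min(-8, -5) = -8
H (Maxine): max(-8, -7, -8) = -7
Root (Minnie): min(-4, -1, -7) = -7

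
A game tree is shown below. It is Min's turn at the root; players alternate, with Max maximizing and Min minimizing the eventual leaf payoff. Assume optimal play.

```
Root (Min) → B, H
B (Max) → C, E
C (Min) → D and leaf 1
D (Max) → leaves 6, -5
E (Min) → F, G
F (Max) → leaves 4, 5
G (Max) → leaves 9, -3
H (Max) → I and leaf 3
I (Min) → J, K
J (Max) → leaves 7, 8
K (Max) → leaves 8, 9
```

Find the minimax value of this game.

5

D (Max): max(6, -5) = 6
C (Min): min(6, 1) = 1
F (Max): max(4, 5) = 5
G (Max): max(9, -3) = 9
E (Min): min(5, 9) = 5
B (Max): max(1, 5) = 5
J (Max): max(7, 8) = 8
K (Max): max(8, 9) = 9
I (Min): min(8, 9) = 8
H (Max): max(8, 3) = 8
Root (Min): min(5, 8) = 5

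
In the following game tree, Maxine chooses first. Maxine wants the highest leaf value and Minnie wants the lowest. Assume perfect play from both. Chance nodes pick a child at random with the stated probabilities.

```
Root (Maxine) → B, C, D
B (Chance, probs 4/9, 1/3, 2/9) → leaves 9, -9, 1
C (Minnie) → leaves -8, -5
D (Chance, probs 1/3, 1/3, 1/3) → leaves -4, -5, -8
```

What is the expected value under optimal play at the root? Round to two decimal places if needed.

B (Chance): 4/9·9 + 1/3·-9 + 2/9·1 = 1.22
C (Minnie): min(-8, -5) = -8
D (Chance): 1/3·-4 + 1/3·-5 + 1/3·-8 = -5.67
Root (Maxine): max(1.22, -8, -5.67) = 1.22

1.22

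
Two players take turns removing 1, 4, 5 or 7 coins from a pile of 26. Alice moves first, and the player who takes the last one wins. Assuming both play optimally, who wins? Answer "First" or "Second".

Compute winning (W) and losing (L) positions by backward induction:
i:   0  1  2  3  4  5  6  7  8  9 10 11 12 13 14 15 16 17 18 19 20 21 22 23 24 25 26
     L  W  L  W  W  W  W  W  L  W  L  W  W  W  W  W  L  W  L  W  W  W  W  W  L  W  L
Position 26 is L, so the second player wins.

Second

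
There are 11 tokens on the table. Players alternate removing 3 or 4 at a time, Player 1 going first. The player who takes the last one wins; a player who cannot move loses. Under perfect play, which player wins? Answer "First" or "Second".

First

W/L table (W = player to move can force a win):
i:   0  1  2  3  4  5  6  7  8  9 10 11
     L  L  L  W  W  W  W  L  L  L  W  W
Position 11 is W, so the first player wins.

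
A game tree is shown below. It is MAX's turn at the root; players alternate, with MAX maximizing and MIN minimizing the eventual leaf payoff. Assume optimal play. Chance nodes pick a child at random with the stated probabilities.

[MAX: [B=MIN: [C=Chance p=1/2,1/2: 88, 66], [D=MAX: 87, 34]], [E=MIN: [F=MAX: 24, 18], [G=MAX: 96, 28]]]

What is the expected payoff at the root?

77

C (Chance): 1/2·88 + 1/2·66 = 77
D (MAX): max(87, 34) = 87
B (MIN): min(77, 87) = 77
F (MAX): max(24, 18) = 24
G (MAX): max(96, 28) = 96
E (MIN): min(24, 96) = 24
Root (MAX): max(77, 24) = 77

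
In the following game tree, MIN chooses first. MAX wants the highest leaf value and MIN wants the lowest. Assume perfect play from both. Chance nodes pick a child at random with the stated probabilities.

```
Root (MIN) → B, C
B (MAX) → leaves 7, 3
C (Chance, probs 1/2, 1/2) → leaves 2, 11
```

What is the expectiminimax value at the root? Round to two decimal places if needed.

6.5

B (MAX): max(7, 3) = 7
C (Chance): 1/2·2 + 1/2·11 = 6.5
Root (MIN): min(7, 6.5) = 6.5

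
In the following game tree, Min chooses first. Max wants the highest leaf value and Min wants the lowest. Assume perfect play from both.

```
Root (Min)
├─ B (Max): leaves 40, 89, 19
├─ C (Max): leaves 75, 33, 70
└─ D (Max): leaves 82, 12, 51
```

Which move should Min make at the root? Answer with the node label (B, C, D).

B (Max): max(40, 89, 19) = 89
C (Max): max(75, 33, 70) = 75
D (Max): max(82, 12, 51) = 82
Root (Min): min(89, 75, 82) = 75
Min picks the child with the lowest value: C (value 75).

C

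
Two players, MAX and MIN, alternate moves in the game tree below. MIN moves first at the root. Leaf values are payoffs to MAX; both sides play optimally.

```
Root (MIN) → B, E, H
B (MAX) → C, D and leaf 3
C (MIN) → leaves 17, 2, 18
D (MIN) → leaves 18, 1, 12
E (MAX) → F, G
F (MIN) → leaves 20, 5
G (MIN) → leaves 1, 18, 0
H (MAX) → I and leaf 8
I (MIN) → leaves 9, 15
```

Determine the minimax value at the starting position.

3

C (MIN): min(17, 2, 18) = 2
D (MIN): min(18, 1, 12) = 1
B (MAX): max(2, 1, 3) = 3
F (MIN): min(20, 5) = 5
G (MIN): min(1, 18, 0) = 0
E (MAX): max(5, 0) = 5
I (MIN): min(9, 15) = 9
H (MAX): max(9, 8) = 9
Root (MIN): min(3, 5, 9) = 3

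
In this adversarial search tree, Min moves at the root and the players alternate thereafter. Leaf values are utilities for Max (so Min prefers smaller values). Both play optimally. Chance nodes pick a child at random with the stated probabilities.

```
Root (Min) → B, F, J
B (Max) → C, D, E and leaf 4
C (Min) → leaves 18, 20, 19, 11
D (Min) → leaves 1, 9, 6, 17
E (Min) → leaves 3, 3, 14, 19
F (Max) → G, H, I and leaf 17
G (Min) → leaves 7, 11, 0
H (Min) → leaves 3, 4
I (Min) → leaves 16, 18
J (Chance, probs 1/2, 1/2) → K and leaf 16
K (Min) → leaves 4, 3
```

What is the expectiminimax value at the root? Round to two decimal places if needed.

9.5

C (Min): min(18, 20, 19, 11) = 11
D (Min): min(1, 9, 6, 17) = 1
E (Min): min(3, 3, 14, 19) = 3
B (Max): max(11, 1, 3, 4) = 11
G (Min): min(7, 11, 0) = 0
H (Min): min(3, 4) = 3
I (Min): min(16, 18) = 16
F (Max): max(0, 3, 16, 17) = 17
K (Min): min(4, 3) = 3
J (Chance): 1/2·3 + 1/2·16 = 9.5
Root (Min): min(11, 17, 9.5) = 9.5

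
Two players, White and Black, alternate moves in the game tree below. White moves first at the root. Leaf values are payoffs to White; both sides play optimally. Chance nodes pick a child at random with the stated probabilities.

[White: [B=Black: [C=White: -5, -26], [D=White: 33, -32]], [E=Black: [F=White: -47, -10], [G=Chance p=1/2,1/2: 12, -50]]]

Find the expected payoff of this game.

C (White): max(-5, -26) = -5
D (White): max(33, -32) = 33
B (Black): min(-5, 33) = -5
F (White): max(-47, -10) = -10
G (Chance): 1/2·12 + 1/2·-50 = -19
E (Black): min(-10, -19) = -19
Root (White): max(-5, -19) = -5

-5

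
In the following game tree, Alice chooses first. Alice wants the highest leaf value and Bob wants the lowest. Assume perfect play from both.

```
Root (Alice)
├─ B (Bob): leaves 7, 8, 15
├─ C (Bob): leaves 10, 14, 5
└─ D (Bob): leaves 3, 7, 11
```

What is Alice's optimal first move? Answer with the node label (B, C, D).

B

B (Bob): min(7, 8, 15) = 7
C (Bob): min(10, 14, 5) = 5
D (Bob): min(3, 7, 11) = 3
Root (Alice): max(7, 5, 3) = 7
Alice picks the child with the highest value: B (value 7).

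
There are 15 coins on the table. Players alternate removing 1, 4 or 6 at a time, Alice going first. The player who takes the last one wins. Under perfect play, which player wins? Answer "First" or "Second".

Second

Compute winning (W) and losing (L) positions by backward induction:
i:   0  1  2  3  4  5  6  7  8  9 10 11 12 13 14 15
     L  W  L  W  W  L  W  L  W  W  L  W  L  W  W  L
Position 15 is L, so the second player wins.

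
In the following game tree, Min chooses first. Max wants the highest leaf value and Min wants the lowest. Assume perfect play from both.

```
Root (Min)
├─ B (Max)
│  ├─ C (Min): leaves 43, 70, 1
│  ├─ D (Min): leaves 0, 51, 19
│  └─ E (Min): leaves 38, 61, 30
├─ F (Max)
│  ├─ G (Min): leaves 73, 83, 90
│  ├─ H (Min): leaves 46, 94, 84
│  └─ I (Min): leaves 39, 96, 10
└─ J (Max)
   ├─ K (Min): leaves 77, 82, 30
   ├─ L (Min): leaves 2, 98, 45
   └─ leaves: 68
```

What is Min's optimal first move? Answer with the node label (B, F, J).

C (Min): min(43, 70, 1) = 1
D (Min): min(0, 51, 19) = 0
E (Min): min(38, 61, 30) = 30
B (Max): max(1, 0, 30) = 30
G (Min): min(73, 83, 90) = 73
H (Min): min(46, 94, 84) = 46
I (Min): min(39, 96, 10) = 10
F (Max): max(73, 46, 10) = 73
K (Min): min(77, 82, 30) = 30
L (Min): min(2, 98, 45) = 2
J (Max): max(30, 2, 68) = 68
Root (Min): min(30, 73, 68) = 30
Min picks the child with the lowest value: B (value 30).

B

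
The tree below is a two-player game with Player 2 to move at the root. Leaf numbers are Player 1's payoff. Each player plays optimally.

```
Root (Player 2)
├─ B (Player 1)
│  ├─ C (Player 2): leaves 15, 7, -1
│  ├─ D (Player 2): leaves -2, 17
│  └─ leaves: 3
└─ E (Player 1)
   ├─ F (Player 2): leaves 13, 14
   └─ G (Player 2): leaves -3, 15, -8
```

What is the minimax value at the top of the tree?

C (Player 2): min(15, 7, -1) = -1
D (Player 2): min(-2, 17) = -2
B (Player 1): max(-1, -2, 3) = 3
F (Player 2): min(13, 14) = 13
G (Player 2): min(-3, 15, -8) = -8
E (Player 1): max(13, -8) = 13
Root (Player 2): min(3, 13) = 3

3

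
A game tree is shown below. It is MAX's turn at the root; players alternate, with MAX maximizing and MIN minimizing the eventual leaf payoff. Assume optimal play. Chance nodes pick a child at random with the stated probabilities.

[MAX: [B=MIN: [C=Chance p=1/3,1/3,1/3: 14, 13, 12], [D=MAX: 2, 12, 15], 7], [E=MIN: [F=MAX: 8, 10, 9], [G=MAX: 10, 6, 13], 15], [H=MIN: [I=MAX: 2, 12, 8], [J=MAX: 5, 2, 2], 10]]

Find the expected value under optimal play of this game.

C (Chance): 1/3·14 + 1/3·13 + 1/3·12 = 13
D (MAX): max(2, 12, 15) = 15
B (MIN): min(13, 15, 7) = 7
F (MAX): max(8, 10, 9) = 10
G (MAX): max(10, 6, 13) = 13
E (MIN): min(10, 13, 15) = 10
I (MAX): max(2, 12, 8) = 12
J (MAX): max(5, 2, 2) = 5
H (MIN): min(12, 5, 10) = 5
Root (MAX): max(7, 10, 5) = 10

10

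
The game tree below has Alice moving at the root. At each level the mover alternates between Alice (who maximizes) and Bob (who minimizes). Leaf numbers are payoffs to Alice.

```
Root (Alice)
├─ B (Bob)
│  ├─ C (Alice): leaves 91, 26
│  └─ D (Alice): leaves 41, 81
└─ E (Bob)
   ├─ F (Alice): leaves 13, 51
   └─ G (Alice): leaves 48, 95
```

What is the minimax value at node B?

C: max(91, 26) = 91
D: max(41, 81) = 81
B: min(91, 81) = 81

81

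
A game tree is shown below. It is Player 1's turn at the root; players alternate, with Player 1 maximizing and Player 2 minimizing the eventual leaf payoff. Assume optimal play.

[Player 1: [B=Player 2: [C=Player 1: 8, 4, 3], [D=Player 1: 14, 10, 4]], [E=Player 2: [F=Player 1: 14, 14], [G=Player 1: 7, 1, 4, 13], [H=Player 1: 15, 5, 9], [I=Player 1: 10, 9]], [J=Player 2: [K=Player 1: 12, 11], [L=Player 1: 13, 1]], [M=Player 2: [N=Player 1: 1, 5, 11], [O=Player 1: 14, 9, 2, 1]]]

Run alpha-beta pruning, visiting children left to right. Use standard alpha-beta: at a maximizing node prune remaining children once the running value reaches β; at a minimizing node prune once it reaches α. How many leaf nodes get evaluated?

C [α=-∞,β=+∞]: v=8
D [α=-∞,β=8]: v=14 after child 1 ≥ β → β-cutoff, skip 2
B [α=-∞,β=+∞]: v=8
F [α=8,β=+∞]: v=14
G [α=8,β=14]: v=13
H [α=8,β=13]: v=15 after child 1 ≥ β → β-cutoff, skip 2
I [α=8,β=13]: v=10
E [α=8,β=+∞]: v=10
K [α=10,β=+∞]: v=12
L [α=10,β=12]: v=13 after child 1 ≥ β → β-cutoff, skip 1
J [α=10,β=+∞]: v=12
N [α=12,β=+∞]: v=11
M [α=12,β=+∞]: v=11 after child 1 ≤ α → α-cutoff, skip 1
Root [α=-∞,β=+∞]: v=12
Leaves evaluated: 19 of 28.

19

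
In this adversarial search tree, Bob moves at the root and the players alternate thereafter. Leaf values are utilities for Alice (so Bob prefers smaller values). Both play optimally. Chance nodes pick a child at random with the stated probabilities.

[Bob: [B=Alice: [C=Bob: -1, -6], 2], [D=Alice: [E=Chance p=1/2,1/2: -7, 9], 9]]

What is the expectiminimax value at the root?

2

C (Bob): min(-1, -6) = -6
B (Alice): max(-6, 2) = 2
E (Chance): 1/2·-7 + 1/2·9 = 1
D (Alice): max(1, 9) = 9
Root (Bob): min(2, 9) = 2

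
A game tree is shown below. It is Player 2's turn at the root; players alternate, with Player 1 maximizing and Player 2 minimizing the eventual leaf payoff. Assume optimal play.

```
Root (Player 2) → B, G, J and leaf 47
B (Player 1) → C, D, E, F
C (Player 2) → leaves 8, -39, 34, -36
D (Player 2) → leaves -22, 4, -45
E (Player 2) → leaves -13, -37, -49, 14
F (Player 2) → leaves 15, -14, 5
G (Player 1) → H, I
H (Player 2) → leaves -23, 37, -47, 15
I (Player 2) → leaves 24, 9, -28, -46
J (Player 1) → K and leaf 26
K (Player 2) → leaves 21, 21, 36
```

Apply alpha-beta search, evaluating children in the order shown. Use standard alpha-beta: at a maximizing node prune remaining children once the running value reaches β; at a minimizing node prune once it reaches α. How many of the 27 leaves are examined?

C [α=-∞,β=+∞]: v=-39
D [α=-39,β=+∞]: v=-45
E [α=-39,β=+∞]: v=-49 after child 3 ≤ α → α-cutoff, skip 1
F [α=-39,β=+∞]: v=-14
B [α=-∞,β=+∞]: v=-14
H [α=-∞,β=-14]: v=-47
I [α=-47,β=-14]: v=-46
G [α=-∞,β=-14]: v=-46
K [α=-∞,β=-46]: v=21
J [α=-∞,β=-46]: v=21 after child 1 ≥ β → β-cutoff, skip 1
Root [α=-∞,β=+∞]: v=-46
Leaves evaluated: 25 of 27.

25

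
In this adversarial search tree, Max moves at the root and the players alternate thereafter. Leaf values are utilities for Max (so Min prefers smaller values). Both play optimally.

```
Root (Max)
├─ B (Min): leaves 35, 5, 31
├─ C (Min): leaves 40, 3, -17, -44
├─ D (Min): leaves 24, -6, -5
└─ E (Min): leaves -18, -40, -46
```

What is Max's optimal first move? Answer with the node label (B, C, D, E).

B (Min): min(35, 5, 31) = 5
C (Min): min(40, 3, -17, -44) = -44
D (Min): min(24, -6, -5) = -6
E (Min): min(-18, -40, -46) = -46
Root (Max): max(5, -44, -6, -46) = 5
Max picks the child with the highest value: B (value 5).

B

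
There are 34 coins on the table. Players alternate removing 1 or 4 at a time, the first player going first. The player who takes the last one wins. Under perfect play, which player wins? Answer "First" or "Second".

First

W/L table (W = player to move can force a win):
i:   0  1  2  3  4  5  6  7  8  9 10 11 12 13 14 15 16 17 18 19 20 21 22 23 24 25 26 27 28 29 30 31 32 33 34
     L  W  L  W  W  L  W  L  W  W  L  W  L  W  W  L  W  L  W  W  L  W  L  W  W  L  W  L  W  W  L  W  L  W  W
Position 34 is W, so the first player wins.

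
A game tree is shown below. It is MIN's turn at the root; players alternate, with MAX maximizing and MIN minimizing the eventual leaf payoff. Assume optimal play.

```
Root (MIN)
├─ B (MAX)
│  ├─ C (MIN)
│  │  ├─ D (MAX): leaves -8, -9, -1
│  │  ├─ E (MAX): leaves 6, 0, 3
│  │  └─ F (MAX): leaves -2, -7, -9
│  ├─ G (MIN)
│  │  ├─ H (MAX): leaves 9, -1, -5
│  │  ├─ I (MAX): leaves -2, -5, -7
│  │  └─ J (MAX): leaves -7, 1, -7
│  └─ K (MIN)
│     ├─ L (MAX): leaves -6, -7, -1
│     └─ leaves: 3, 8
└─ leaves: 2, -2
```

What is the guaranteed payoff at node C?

-2

D: max(-8, -9, -1) = -1
E: max(6, 0, 3) = 6
F: max(-2, -7, -9) = -2
C: min(-1, 6, -2) = -2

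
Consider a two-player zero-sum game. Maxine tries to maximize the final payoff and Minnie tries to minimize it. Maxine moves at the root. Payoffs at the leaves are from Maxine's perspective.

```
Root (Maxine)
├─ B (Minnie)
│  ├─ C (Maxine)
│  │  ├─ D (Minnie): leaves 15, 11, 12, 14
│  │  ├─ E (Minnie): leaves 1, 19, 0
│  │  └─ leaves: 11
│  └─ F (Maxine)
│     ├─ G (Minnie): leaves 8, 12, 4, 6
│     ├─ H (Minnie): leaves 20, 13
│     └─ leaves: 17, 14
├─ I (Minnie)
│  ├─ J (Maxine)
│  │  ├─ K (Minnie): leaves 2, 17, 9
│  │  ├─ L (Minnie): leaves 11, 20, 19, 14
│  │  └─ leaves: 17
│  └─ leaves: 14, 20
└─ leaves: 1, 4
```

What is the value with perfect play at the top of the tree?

D (Minnie): min(15, 11, 12, 14) = 11
E (Minnie): min(1, 19, 0) = 0
C (Maxine): max(11, 0, 11) = 11
G (Minnie): min(8, 12, 4, 6) = 4
H (Minnie): min(20, 13) = 13
F (Maxine): max(4, 13, 17, 14) = 17
B (Minnie): min(11, 17) = 11
K (Minnie): min(2, 17, 9) = 2
L (Minnie): min(11, 20, 19, 14) = 11
J (Maxine): max(2, 11, 17) = 17
I (Minnie): min(17, 14, 20) = 14
Root (Maxine): max(11, 14, 1, 4) = 14

14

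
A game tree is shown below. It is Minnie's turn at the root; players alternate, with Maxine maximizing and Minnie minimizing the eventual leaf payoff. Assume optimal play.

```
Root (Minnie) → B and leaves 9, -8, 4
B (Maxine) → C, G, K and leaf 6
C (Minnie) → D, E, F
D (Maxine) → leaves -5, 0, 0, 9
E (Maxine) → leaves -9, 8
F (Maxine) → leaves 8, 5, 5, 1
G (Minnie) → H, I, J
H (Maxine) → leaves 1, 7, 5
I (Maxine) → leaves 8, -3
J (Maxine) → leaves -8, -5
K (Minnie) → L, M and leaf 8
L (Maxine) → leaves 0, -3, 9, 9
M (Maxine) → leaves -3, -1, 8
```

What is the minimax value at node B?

D: max(-5, 0, 0, 9) = 9
E: max(-9, 8) = 8
F: max(8, 5, 5, 1) = 8
C: min(9, 8, 8) = 8
H: max(1, 7, 5) = 7
I: max(8, -3) = 8
J: max(-8, -5) = -5
G: min(7, 8, -5) = -5
L: max(0, -3, 9, 9) = 9
M: max(-3, -1, 8) = 8
K: min(9, 8, 8) = 8
B: max(8, -5, 8, 6) = 8

8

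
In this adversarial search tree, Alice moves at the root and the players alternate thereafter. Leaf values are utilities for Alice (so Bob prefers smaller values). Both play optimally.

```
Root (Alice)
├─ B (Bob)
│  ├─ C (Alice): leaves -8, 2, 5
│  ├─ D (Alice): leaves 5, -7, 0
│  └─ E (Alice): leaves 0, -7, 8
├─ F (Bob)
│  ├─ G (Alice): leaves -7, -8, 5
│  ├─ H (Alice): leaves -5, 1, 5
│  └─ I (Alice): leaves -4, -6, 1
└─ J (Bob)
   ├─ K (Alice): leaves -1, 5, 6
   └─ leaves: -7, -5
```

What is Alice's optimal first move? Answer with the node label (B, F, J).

B

C (Alice): max(-8, 2, 5) = 5
D (Alice): max(5, -7, 0) = 5
E (Alice): max(0, -7, 8) = 8
B (Bob): min(5, 5, 8) = 5
G (Alice): max(-7, -8, 5) = 5
H (Alice): max(-5, 1, 5) = 5
I (Alice): max(-4, -6, 1) = 1
F (Bob): min(5, 5, 1) = 1
K (Alice): max(-1, 5, 6) = 6
J (Bob): min(6, -7, -5) = -7
Root (Alice): max(5, 1, -7) = 5
Alice picks the child with the highest value: B (value 5).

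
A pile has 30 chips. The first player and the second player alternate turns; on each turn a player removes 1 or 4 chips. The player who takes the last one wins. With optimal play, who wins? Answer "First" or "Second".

Mark each pile size as W (mover wins) or L (mover loses):
i:   0  1  2  3  4  5  6  7  8  9 10 11 12 13 14 15 16 17 18 19 20 21 22 23 24 25 26 27 28 29 30
     L  W  L  W  W  L  W  L  W  W  L  W  L  W  W  L  W  L  W  W  L  W  L  W  W  L  W  L  W  W  L
Position 30 is L, so the second player wins.

Second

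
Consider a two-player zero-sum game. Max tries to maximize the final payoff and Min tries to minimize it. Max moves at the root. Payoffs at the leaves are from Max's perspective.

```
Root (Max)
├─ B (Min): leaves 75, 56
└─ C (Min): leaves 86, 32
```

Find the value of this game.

56

B (Min): min(75, 56) = 56
C (Min): min(86, 32) = 32
Root (Max): max(56, 32) = 56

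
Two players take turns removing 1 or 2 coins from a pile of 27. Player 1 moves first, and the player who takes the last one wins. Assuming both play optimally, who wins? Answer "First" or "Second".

Second

W/L table (W = player to move can force a win):
i:   0  1  2  3  4  5  6  7  8  9 10 11 12 13 14 15 16 17 18 19 20 21 22 23 24 25 26 27
     L  W  W  L  W  W  L  W  W  L  W  W  L  W  W  L  W  W  L  W  W  L  W  W  L  W  W  L
Position 27 is L, so the second player wins.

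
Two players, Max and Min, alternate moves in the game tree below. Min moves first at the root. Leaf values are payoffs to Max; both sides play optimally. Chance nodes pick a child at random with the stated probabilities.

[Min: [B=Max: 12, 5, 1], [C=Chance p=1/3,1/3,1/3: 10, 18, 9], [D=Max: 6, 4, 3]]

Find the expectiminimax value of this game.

6

B (Max): max(12, 5, 1) = 12
C (Chance): 1/3·10 + 1/3·18 + 1/3·9 = 12.33
D (Max): max(6, 4, 3) = 6
Root (Min): min(12, 12.33, 6) = 6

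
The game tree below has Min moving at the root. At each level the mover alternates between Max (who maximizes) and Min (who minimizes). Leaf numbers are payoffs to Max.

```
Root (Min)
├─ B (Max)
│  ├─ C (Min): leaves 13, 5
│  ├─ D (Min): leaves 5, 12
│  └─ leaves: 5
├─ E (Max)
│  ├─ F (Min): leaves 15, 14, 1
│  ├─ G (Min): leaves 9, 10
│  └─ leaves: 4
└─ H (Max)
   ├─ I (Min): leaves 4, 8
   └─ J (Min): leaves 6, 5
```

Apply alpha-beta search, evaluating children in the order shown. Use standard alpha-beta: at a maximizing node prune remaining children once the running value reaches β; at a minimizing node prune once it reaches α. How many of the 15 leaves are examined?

C [α=-∞,β=+∞]: v=5
D [α=5,β=+∞]: v=5 after child 1 ≤ α → α-cutoff, skip 1
B [α=-∞,β=+∞]: v=5
F [α=-∞,β=5]: v=1
G [α=1,β=5]: v=9
E [α=-∞,β=5]: v=9 after child 2 ≥ β → β-cutoff, skip 1
I [α=-∞,β=5]: v=4
J [α=4,β=5]: v=5
H [α=-∞,β=5]: v=5
Root [α=-∞,β=+∞]: v=5
Leaves evaluated: 13 of 15.

13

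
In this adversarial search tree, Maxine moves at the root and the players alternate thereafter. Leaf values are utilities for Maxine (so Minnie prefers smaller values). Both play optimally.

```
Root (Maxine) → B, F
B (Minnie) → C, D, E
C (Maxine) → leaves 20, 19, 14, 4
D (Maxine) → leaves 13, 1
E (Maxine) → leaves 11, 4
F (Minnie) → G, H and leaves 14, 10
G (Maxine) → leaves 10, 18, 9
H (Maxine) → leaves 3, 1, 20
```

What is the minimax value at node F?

G: max(10, 18, 9) = 18
H: max(3, 1, 20) = 20
F: min(18, 20, 14, 10) = 10

10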